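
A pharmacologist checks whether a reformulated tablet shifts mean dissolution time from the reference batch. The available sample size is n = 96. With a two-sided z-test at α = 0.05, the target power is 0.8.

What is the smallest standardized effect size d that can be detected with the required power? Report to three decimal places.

Need Φ(δ − 1.960) = 0.8, so δ = 1.960 + 0.842 = 2.802.
(Lower-tail contribution to power is negligible for δ > 0.)
δ = d·√n ⇒ d = δ/√n = 2.802/√96 = 0.2859.

d ≈ 0.286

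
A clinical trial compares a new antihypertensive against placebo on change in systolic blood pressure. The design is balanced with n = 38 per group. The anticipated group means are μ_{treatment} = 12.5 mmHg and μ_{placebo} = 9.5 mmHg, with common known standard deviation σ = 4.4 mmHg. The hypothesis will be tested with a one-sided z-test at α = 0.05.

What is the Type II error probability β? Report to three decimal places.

β ≈ 0.092

Standardized effect: d = |μ_{treatment} − μ_{placebo}| / σ = |12.5 − 9.5| / 4.4 = 0.6818
Noncentrality parameter: δ = d·√(n/2) = 0.6818 × √(38/2) = 2.9720
Critical value for a one-sided test at α = 0.05: z_α = 1.645.
Power = Φ(δ − 1.645) = Φ(1.327) = 0.9078.
Type II error: β = 1 − power = 1 − 0.9078 = 0.0922.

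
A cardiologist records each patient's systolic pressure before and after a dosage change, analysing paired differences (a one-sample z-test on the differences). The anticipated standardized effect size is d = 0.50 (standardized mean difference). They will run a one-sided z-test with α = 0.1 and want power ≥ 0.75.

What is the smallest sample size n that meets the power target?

Set Φ(δ − 1.282) = 0.75; then δ − 1.282 = Φ⁻¹(0.75) = 0.674, giving δ = 1.956.
δ = d·√n ⇒ n = (δ/d)² = (1.956 / 0.50)² = 15.30.
Round up to the next whole unit.

n = 16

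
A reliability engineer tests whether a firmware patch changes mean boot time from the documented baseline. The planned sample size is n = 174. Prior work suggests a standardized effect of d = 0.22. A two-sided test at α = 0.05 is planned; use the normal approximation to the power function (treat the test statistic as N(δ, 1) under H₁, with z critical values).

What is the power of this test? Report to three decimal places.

Power ≈ 0.827

Noncentrality parameter: λ = d·√n = 0.22 × √174 = 2.9020
Critical value for a two-sided test at α = 0.05: z_{α/2} = 1.960.
Power = Φ(λ − 1.960) + Φ(−λ − 1.960) = Φ(0.942) + Φ(-4.862) = 0.8269 + 0.0000 = 0.8269.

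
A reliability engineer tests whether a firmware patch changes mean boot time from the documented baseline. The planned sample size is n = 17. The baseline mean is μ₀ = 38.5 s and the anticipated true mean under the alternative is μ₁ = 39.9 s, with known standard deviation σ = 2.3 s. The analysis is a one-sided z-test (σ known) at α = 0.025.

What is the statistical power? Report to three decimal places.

Power ≈ 0.709

Standardized effect: d = |μ₁ − μ₀| / σ = |39.9 − 38.5| / 2.3 = 0.6087
Noncentrality parameter: δ = d·√n = 0.6087 × √17 = 2.5097
Critical value for a one-sided test at α = 0.025: z_α = 1.960.
Power = Φ(δ − 1.960) = Φ(0.550) = 0.7088.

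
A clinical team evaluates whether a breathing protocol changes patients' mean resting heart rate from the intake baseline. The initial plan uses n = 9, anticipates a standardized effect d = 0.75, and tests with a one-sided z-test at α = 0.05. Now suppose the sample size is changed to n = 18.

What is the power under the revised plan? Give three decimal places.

With n = 18: δ = d·√n = 0.75 × √18 = 3.1820. Critical value z_{0.05} = 1.645.
Revised power = P(Z > 1.645 − δ) = Φ(1.537) = 0.9379.

Power ≈ 0.938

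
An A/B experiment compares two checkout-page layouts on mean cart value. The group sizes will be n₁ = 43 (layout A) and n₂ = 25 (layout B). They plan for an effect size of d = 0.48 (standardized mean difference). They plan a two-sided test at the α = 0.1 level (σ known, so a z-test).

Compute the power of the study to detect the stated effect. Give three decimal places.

Noncentrality parameter: δ = d / √(1/n₁ + 1/n₂) = 0.48 / √(1/43 + 1/25) = 1.9085
Critical value for a two-sided test at α = 0.1: z_{α/2} = 1.645.
Power = Φ(δ − 1.645) + Φ(−δ − 1.645) = Φ(0.264) + Φ(-3.553) = 0.6040 + 0.0002 = 0.6042.

Power ≈ 0.604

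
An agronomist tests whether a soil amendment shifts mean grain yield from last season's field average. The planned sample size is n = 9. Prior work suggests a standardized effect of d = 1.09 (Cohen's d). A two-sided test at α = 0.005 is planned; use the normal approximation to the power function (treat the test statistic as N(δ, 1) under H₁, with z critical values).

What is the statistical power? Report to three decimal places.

Noncentrality parameter: δ = d·√n = 1.09 × √9 = 3.2700
Critical value for a two-sided test at α = 0.005: z_{α/2} = 2.807.
Power = Φ(δ − 2.807) + Φ(−δ − 2.807) = Φ(0.463) + Φ(-6.077) = 0.6783 + 0.0000 = 0.6783.

Power ≈ 0.678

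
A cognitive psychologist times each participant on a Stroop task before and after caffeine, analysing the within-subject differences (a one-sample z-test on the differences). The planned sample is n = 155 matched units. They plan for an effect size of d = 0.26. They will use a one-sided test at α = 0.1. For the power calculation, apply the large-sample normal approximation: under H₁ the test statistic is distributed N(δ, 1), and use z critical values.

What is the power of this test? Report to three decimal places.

Power ≈ 0.975

Noncentrality parameter: δ = d·√n = 0.26 × √155 = 3.2370
Critical value for a one-sided test at α = 0.1: z_α = 1.282.
Power = Φ(δ − 1.282) = Φ(1.955) = 0.9747.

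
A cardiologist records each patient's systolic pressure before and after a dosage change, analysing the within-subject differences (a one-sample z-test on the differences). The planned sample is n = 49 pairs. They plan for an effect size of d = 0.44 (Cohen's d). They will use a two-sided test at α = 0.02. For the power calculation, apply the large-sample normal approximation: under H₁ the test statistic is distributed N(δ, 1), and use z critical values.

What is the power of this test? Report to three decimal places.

Noncentrality parameter: δ = d·√n = 0.44 × √49 = 3.0800
Two-sided α = 0.02 → critical value z_{0.01} = 2.326.
Power = Φ(δ − 2.326) + Φ(−δ − 2.326) = Φ(0.754) + Φ(-5.406) = 0.7745 + 0.0000 = 0.7745.

Power ≈ 0.774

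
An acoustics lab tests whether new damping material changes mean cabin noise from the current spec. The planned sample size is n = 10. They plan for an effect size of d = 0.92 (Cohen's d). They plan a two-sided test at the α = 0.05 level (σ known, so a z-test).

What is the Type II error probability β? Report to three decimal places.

β ≈ 0.171

Noncentrality parameter: δ = d·√n = 0.92 × √10 = 2.9093
Critical value for a two-sided test at α = 0.05: z_{α/2} = 1.960.
Power = Φ(δ − 1.960) + Φ(−δ − 1.960) = Φ(0.949) + Φ(-4.869) = 0.8288 + 0.0000 = 0.8288.
Type II error: β = 1 − power = 1 − 0.8288 = 0.1712.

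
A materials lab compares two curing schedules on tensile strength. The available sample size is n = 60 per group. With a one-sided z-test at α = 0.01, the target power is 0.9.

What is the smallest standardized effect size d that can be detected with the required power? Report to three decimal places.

d ≈ 0.659

Need Φ(δ − 2.326) = 0.9, so δ = 2.326 + 1.282 = 3.608.
δ = d·√(n/2) ⇒ d = δ/√(n/2) = 3.608/√(60/2) = 0.6587.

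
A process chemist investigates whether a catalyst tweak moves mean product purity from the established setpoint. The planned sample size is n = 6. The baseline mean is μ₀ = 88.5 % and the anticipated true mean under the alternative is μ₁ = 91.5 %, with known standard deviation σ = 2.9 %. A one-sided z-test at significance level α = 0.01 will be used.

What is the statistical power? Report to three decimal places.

Standardized effect: d = |μ₁ − μ₀| / σ = |91.5 − 88.5| / 2.9 = 1.0345
Noncentrality parameter: δ = d·√n = 1.0345 × √6 = 2.5340
Critical value for a one-sided test at α = 0.01: z_α = 2.326.
Power = P(Z > 2.326 − δ) = Φ(0.208) = 0.5822.

Power ≈ 0.582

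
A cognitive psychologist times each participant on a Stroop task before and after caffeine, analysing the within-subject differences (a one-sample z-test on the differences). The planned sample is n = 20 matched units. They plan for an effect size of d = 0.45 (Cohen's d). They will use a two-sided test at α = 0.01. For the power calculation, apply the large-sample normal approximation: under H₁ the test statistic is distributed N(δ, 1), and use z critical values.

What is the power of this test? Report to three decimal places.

Power ≈ 0.287

Noncentrality parameter: δ = d·√n = 0.45 × √20 = 2.0125
Critical value for a two-sided test at α = 0.01: z_{α/2} = 2.576.
Power = Φ(δ − 2.576) + Φ(−δ − 2.576) = Φ(-0.563) + Φ(-4.588) = 0.2866 + 0.0000 = 0.2866.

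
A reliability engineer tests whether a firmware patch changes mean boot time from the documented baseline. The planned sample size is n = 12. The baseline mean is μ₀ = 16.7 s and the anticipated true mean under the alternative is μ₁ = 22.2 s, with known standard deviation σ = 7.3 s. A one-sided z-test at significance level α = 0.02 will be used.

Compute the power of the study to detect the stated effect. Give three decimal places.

Standardized effect: d = |μ₁ − μ₀| / σ = |22.2 − 16.7| / 7.3 = 0.7534
Noncentrality parameter: δ = d·√n = 0.7534 × √12 = 2.6099
One-sided α = 0.02 → critical value z_{0.02} = 2.054.
Power = Φ(δ − 2.054) = Φ(0.556) = 0.7110.

Power ≈ 0.711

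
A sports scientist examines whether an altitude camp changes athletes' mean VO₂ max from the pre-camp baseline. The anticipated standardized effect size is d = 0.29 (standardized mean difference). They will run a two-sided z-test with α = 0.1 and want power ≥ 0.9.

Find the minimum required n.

n = 102

Set Φ(δ − 1.645) = 0.9; then δ − 1.645 = Φ⁻¹(0.9) = 1.282, giving δ = 2.926.
(The Φ(−δ − z_{α/2}) term is vanishingly small for δ > 0 and is dropped in the standard sample-size formula.)
δ = d·√n ⇒ n = (δ/d)² = (2.926 / 0.29)² = 101.83.
Rounding up, n = 102.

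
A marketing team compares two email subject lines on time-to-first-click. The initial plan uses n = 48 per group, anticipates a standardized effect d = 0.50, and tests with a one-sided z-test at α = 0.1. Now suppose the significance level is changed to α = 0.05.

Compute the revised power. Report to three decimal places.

Power ≈ 0.789

δ = d·√(n/2) = 0.50 × √(48/2) = 2.4495 (unchanged). New critical value: z_{0.05} = 1.645.
Revised power = P(Z > 1.645 − δ) = Φ(0.805) = 0.7895.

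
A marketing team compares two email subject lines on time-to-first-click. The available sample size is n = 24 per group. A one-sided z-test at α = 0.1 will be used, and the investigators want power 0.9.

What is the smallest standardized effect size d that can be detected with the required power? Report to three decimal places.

Need Φ(δ − 1.282) = 0.9, so δ = 1.282 + 1.282 = 2.563.
δ = d·√(n/2) ⇒ d = δ/√(n/2) = 2.563/√(24/2) = 0.7399.

d ≈ 0.740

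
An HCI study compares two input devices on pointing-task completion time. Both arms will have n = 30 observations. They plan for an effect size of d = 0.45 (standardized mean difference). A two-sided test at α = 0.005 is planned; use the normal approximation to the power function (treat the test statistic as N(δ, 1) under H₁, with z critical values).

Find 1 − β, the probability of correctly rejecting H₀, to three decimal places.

Noncentrality parameter: δ = d·√(n/2) = 0.45 × √(30/2) = 1.7428
Two-sided α = 0.005 → critical value z_{0.0025} = 2.807.
Power = Φ(δ − 2.807) + Φ(−δ − 2.807) = Φ(-1.064) + Φ(-4.550) = 0.1436 + 0.0000 = 0.1436.

Power ≈ 0.144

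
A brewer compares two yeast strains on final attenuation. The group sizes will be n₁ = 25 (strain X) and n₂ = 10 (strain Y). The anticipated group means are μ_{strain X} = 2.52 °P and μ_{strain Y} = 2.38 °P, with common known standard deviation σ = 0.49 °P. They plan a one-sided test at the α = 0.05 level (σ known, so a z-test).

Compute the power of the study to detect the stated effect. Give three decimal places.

Power ≈ 0.189

Standardized effect: d = |μ_{strain X} − μ_{strain Y}| / σ = |2.52 − 2.38| / 0.49 = 0.2857
Noncentrality parameter: δ = d / √(1/n₁ + 1/n₂) = 0.2857 / √(1/25 + 1/10) = 0.7636
Critical value for a one-sided test at α = 0.05: z_α = 1.645.
Power = Φ(δ − 1.645) = Φ(-0.881) = 0.1891.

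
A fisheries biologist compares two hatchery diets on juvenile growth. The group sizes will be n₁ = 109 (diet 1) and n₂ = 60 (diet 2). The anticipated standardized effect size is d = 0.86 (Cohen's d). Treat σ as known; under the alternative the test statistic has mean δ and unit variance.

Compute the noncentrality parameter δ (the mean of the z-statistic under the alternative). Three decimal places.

The noncentrality parameter scales effect size by the design's sample-size factor: δ = d / √(1/n₁ + 1/n₂) = 0.86 / √(1/109 + 1/60) = 5.3499

δ ≈ 5.350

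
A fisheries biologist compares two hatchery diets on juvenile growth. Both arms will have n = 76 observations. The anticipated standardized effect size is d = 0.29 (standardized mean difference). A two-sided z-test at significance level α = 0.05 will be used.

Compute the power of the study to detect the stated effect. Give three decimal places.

Noncentrality parameter: δ = d·√(n/2) = 0.29 × √(76/2) = 1.7877
Two-sided α = 0.05 → critical value z_{0.025} = 1.960.
Power = Φ(δ − 1.960) + Φ(−δ − 1.960) = Φ(-0.172) + Φ(-3.748) = 0.4316 + 0.0001 = 0.4317.

Power ≈ 0.432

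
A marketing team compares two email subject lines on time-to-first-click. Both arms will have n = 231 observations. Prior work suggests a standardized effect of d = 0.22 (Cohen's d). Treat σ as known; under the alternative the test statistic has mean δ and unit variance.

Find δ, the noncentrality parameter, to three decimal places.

δ = d·√(n/2) = 0.22 × √(231/2) = 2.3644

δ ≈ 2.364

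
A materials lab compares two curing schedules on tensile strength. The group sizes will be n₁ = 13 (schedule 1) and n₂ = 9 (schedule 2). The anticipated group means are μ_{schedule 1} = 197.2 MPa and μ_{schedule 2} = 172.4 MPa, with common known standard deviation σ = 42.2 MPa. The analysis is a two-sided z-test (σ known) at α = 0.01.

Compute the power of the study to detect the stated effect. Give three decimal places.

Standardized effect: d = |μ_{schedule 1} − μ_{schedule 2}| / σ = |197.2 − 172.4| / 42.2 = 0.5877
Noncentrality parameter: δ = d / √(1/n₁ + 1/n₂) = 0.5877 / √(1/13 + 1/9) = 1.3553
Critical value for a two-sided test at α = 0.01: z_{α/2} = 2.576.
Power = Φ(δ − 2.576) + Φ(−δ − 2.576) = Φ(-1.221) + Φ(-3.931) = 0.1111 + 0.0000 = 0.1112.

Power ≈ 0.111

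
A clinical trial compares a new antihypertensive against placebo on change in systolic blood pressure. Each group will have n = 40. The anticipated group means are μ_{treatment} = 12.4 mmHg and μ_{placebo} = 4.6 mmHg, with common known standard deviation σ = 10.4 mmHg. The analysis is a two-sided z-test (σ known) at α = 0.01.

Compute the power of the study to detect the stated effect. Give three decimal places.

Standardized effect: d = |μ_{treatment} − μ_{placebo}| / σ = |12.4 − 4.6| / 10.4 = 0.7500
Noncentrality parameter: δ = d·√(n/2) = 0.7500 × √(40/2) = 3.3541
Critical value for a two-sided test at α = 0.01: z_{α/2} = 2.576.
Power = Φ(δ − 2.576) + Φ(−δ − 2.576) = Φ(0.778) + Φ(-5.930) = 0.7818 + 0.0000 = 0.7818.

Power ≈ 0.782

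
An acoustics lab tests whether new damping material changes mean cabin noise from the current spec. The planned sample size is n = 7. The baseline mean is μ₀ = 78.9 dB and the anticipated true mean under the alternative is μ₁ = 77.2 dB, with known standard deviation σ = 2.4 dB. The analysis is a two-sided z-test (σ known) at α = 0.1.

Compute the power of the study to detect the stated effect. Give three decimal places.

Power ≈ 0.591

Standardized effect: d = |μ₁ − μ₀| / σ = |77.2 − 78.9| / 2.4 = 0.7083
Noncentrality parameter: δ = d·√n = 0.7083 × √7 = 1.8741
Two-sided α = 0.1 → critical value z_{0.05} = 1.645.
Power = Φ(δ − 1.645) + Φ(−δ − 1.645) = Φ(0.229) + Φ(-3.519) = 0.5907 + 0.0002 = 0.5909.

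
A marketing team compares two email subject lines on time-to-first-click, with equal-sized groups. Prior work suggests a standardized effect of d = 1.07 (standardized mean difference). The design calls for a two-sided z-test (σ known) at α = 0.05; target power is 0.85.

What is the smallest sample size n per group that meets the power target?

n = 16 per group

Set Φ(δ − 1.960) = 0.85; then δ − 1.960 = Φ⁻¹(0.85) = 1.036, giving δ = 2.996.
(The Φ(−δ − z_{α/2}) term is vanishingly small for δ > 0 and is dropped in the standard sample-size formula.)
δ = d·√(n/2) ⇒ n = 2(δ/d)² = 2 × (2.996 / 1.07)² = 15.68.
Rounding up, n = 16 per group.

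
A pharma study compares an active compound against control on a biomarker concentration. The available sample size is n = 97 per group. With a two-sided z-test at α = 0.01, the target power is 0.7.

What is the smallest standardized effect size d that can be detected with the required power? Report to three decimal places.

d ≈ 0.445

Required noncentrality: δ = z_{0.005} + z_{0.30} = 2.576 + 0.524 = 3.100.
(Lower-tail contribution to power is negligible for δ > 0.)
δ = d·√(n/2) ⇒ d = δ/√(n/2) = 3.100/√(97/2) = 0.4452.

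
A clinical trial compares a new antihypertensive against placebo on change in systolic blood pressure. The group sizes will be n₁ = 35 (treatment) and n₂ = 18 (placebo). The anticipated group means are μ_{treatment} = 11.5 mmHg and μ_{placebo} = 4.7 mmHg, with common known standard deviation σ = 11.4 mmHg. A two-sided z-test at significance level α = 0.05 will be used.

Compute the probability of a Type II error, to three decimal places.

β ≈ 0.462

Standardized effect: d = |μ_{treatment} − μ_{placebo}| / σ = |11.5 − 4.7| / 11.4 = 0.5965
Noncentrality parameter: δ = d / √(1/n₁ + 1/n₂) = 0.5965 / √(1/35 + 1/18) = 2.0565
Two-sided α = 0.05 → critical value z_{0.025} = 1.960.
Power = Φ(δ − 1.960) + Φ(−δ − 1.960) = Φ(0.097) + Φ(-4.017) = 0.5385 + 0.0000 = 0.5385.
Type II error: β = 1 − power = 1 − 0.5385 = 0.4615.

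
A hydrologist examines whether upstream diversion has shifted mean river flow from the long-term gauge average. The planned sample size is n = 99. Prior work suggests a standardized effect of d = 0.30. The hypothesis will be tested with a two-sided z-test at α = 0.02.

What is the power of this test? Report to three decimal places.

Power ≈ 0.745

Noncentrality parameter: δ = d·√n = 0.30 × √99 = 2.9850
Critical value for a two-sided test at α = 0.02: z_{α/2} = 2.326.
Power = Φ(δ − 2.326) + Φ(−δ − 2.326) = Φ(0.659) + Φ(-5.311) = 0.7449 + 0.0000 = 0.7449.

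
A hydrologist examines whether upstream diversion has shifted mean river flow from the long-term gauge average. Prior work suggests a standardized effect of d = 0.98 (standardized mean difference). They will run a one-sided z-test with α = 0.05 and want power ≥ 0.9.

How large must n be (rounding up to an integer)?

n = 9

Set Φ(δ − 1.645) = 0.9; then δ − 1.645 = Φ⁻¹(0.9) = 1.282, giving δ = 2.926.
δ = d·√n ⇒ n = (δ/d)² = (2.926 / 0.98)² = 8.92.
Round up to the next whole unit.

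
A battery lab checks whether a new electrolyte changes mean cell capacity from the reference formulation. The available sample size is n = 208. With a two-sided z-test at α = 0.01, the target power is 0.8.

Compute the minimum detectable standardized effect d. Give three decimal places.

Required noncentrality: δ = z_{0.005} + z_{0.20} = 2.576 + 0.842 = 3.417.
(Lower-tail contribution to power is negligible for δ > 0.)
δ = d·√n ⇒ d = δ/√n = 3.417/√208 = 0.2370.

d ≈ 0.237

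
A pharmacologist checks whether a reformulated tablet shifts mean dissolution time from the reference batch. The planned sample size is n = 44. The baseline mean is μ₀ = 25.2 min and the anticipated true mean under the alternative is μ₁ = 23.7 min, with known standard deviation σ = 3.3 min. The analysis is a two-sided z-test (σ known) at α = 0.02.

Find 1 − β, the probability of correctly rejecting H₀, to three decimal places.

Power ≈ 0.755

Standardized effect: d = |μ₁ − μ₀| / σ = |23.7 − 25.2| / 3.3 = 0.4545
Noncentrality parameter: δ = d·√n = 0.4545 × √44 = 3.0151
Two-sided α = 0.02 → critical value z_{0.01} = 2.326.
Power = Φ(δ − 2.326) + Φ(−δ − 2.326) = Φ(0.689) + Φ(-5.341) = 0.7545 + 0.0000 = 0.7545.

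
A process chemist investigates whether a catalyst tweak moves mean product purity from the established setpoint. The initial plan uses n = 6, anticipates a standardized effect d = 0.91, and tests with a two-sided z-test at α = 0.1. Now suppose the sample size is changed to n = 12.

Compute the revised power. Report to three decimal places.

Power ≈ 0.934

With n = 12: δ = d·√n = 0.91 × √12 = 3.1523. Critical value z_{0.05} = 1.645.
Revised power = Φ(δ − 1.645) + Φ(−δ − 1.645) = Φ(1.507) + Φ(-4.797) = 0.9342 + 0.0000 = 0.9342.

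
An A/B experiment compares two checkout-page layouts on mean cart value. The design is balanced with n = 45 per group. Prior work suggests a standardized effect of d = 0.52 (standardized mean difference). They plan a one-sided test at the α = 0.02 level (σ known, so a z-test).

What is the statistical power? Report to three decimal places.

Noncentrality parameter: δ = d·√(n/2) = 0.52 × √(45/2) = 2.4666
Critical value for a one-sided test at α = 0.02: z_α = 2.054.
Power = P(Z > 2.054 − δ) = Φ(0.413) = 0.6601.

Power ≈ 0.660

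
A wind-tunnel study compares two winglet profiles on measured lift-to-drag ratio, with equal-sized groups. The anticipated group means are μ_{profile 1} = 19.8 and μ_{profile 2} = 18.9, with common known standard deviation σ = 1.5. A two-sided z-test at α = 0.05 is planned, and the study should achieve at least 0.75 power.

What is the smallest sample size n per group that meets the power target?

Standardized effect: d = |μ_{profile 1} − μ_{profile 2}| / σ = |19.8 − 18.9| / 1.5 = 0.6000
Set Φ(δ − 1.960) = 0.75; then δ − 1.960 = Φ⁻¹(0.75) = 0.674, giving δ = 2.634.
(The Φ(−δ − z_{α/2}) term is vanishingly small for δ > 0 and is dropped in the standard sample-size formula.)
δ = d·√(n/2) ⇒ n = 2(δ/d)² = 2 × (2.634 / 0.6000)² = 38.56.
Round up to the next whole unit.

n = 39 per group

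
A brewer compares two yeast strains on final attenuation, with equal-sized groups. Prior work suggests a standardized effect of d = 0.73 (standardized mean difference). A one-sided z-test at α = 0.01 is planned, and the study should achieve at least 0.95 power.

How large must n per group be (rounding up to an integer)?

Set Φ(δ − 2.326) = 0.95; then δ − 2.326 = Φ⁻¹(0.95) = 1.645, giving δ = 3.971.
δ = d·√(n/2) ⇒ n = 2(δ/d)² = 2 × (3.971 / 0.73)² = 59.19.
Round up to the next whole unit.

n = 60 per group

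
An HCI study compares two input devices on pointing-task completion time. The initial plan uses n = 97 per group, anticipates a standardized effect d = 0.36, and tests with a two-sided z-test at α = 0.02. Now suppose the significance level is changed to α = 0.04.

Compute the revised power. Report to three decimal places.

δ = d·√(n/2) = 0.36 × √(97/2) = 2.5071 (unchanged). New critical value: z_{0.02} = 2.054.
Revised power = Φ(δ − 2.054) + Φ(−δ − 2.054) = Φ(0.453) + Φ(-4.561) = 0.6749 + 0.0000 = 0.6749.

Power ≈ 0.675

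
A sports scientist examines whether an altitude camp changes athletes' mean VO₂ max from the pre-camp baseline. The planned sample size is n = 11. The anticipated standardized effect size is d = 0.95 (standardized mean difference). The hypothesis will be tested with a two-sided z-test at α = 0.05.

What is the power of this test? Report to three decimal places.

Noncentrality parameter: δ = d·√n = 0.95 × √11 = 3.1508
Critical value for a two-sided test at α = 0.05: z_{α/2} = 1.960.
Power = Φ(δ − 1.960) + Φ(−δ − 1.960) = Φ(1.191) + Φ(-5.111) = 0.8831 + 0.0000 = 0.8831.

Power ≈ 0.883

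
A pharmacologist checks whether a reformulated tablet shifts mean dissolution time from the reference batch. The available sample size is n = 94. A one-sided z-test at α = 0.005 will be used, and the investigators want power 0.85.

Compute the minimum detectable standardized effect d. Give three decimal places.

d ≈ 0.373

Required noncentrality: δ = z_{0.005} + z_{0.15} = 2.576 + 1.036 = 3.612.
δ = d·√n ⇒ d = δ/√n = 3.612/√94 = 0.3726.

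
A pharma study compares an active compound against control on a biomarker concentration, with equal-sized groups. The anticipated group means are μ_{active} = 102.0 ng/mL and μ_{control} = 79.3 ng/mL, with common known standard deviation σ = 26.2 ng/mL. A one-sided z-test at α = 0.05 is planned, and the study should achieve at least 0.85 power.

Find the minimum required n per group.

n = 20 per group

Standardized effect: d = |μ_{active} − μ_{control}| / σ = |102.0 − 79.3| / 26.2 = 0.8664
Set Φ(δ − 1.645) = 0.85; then δ − 1.645 = Φ⁻¹(0.85) = 1.036, giving δ = 2.681.
δ = d·√(n/2) ⇒ n = 2(δ/d)² = 2 × (2.681 / 0.8664)² = 19.15.
Round up to the next whole unit.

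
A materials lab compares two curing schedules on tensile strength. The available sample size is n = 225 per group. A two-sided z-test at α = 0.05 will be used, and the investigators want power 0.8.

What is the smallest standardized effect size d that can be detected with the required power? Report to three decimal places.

d ≈ 0.264

Required noncentrality: δ = z_{0.025} + z_{0.20} = 1.960 + 0.842 = 2.802.
(The second rejection-region term Φ(−δ − z_{α/2}) is negligible and dropped.)
δ = d·√(n/2) ⇒ d = δ/√(n/2) = 2.802/√(225/2) = 0.2641.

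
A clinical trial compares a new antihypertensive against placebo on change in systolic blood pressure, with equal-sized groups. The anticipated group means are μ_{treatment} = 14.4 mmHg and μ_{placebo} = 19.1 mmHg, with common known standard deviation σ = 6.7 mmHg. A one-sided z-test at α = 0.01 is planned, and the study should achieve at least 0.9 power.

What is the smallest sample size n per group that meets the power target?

Standardized effect: d = |μ_{treatment} − μ_{placebo}| / σ = |14.4 − 19.1| / 6.7 = 0.7015
Set Φ(δ − 2.326) = 0.9; then δ − 2.326 = Φ⁻¹(0.9) = 1.282, giving δ = 3.608.
δ = d·√(n/2) ⇒ n = 2(δ/d)² = 2 × (3.608 / 0.7015)² = 52.90.
Round up to the next whole unit.

n = 53 per group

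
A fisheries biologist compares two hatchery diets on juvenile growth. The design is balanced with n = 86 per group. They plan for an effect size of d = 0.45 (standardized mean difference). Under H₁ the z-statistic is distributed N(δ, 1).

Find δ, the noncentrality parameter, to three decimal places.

δ ≈ 2.951

The noncentrality parameter scales effect size by the design's sample-size factor: δ = d·√(n/2) = 0.45 × √(86/2) = 2.9508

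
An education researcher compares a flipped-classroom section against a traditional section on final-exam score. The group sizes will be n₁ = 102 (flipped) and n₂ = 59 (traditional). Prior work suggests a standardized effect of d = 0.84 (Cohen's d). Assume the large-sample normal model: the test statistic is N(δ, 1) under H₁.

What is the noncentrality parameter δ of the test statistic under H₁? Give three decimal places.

δ = d / √(1/n₁ + 1/n₂) = 0.84 / √(1/102 + 1/59) = 5.1356

δ ≈ 5.136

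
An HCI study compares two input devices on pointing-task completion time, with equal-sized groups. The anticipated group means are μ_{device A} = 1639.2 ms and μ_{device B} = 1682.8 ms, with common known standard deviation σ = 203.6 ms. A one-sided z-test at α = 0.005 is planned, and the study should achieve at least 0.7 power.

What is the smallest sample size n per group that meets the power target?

Standardized effect: d = |μ_{device A} − μ_{device B}| / σ = |1639.2 − 1682.8| / 203.6 = 0.2141
Set Φ(δ − 2.576) = 0.7; then δ − 2.576 = Φ⁻¹(0.7) = 0.524, giving δ = 3.100.
δ = d·√(n/2) ⇒ n = 2(δ/d)² = 2 × (3.100 / 0.2141)² = 419.18.
Rounding up, n = 420 per group.

n = 420 per group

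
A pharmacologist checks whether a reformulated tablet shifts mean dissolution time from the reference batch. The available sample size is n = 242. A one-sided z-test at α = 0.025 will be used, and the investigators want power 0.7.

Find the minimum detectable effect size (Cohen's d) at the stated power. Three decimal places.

d ≈ 0.160

Required noncentrality: δ = z_{0.025} + z_{0.30} = 1.960 + 0.524 = 2.484.
δ = d·√n ⇒ d = δ/√n = 2.484/√242 = 0.1597.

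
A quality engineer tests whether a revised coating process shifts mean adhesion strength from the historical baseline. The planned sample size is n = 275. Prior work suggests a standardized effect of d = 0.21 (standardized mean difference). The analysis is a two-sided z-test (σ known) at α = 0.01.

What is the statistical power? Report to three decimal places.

Power ≈ 0.818

Noncentrality parameter: δ = d·√n = 0.21 × √275 = 3.4825
Critical value for a two-sided test at α = 0.01: z_{α/2} = 2.576.
Power = Φ(δ − 2.576) + Φ(−δ − 2.576) = Φ(0.907) + Φ(-6.058) = 0.8177 + 0.0000 = 0.8177.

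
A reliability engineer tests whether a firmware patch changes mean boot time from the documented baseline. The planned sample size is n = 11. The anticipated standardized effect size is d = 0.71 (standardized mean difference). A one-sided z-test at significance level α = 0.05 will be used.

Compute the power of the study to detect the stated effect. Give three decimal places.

Power ≈ 0.761

Noncentrality parameter: δ = d·√n = 0.71 × √11 = 2.3548
One-sided α = 0.05 → critical value z_{0.05} = 1.645.
Power = Φ(δ − 1.645) = Φ(0.710) = 0.7611.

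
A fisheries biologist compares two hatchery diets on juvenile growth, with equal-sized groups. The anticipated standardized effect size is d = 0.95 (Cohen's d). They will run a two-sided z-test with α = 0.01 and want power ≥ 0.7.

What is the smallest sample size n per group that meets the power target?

For power 0.7 need Φ(δ − z_{0.005}) = 0.7, so δ = z_{0.005} + z_{0.30} = 2.576 + 0.524 = 3.100.
(Ignoring the negligible lower-tail rejection probability gives the usual closed-form inversion.)
δ = d·√(n/2) ⇒ n = 2(δ/d)² = 2 × (3.100 / 0.95)² = 21.30.
Round up to the next whole unit.

n = 22 per group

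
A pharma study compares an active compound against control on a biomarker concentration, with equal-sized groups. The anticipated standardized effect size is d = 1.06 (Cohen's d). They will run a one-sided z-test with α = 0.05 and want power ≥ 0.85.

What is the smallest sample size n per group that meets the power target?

Set Φ(δ − 1.645) = 0.85; then δ − 1.645 = Φ⁻¹(0.85) = 1.036, giving δ = 2.681.
δ = d·√(n/2) ⇒ n = 2(δ/d)² = 2 × (2.681 / 1.06)² = 12.80.
Round up to the next whole unit.

n = 13 per group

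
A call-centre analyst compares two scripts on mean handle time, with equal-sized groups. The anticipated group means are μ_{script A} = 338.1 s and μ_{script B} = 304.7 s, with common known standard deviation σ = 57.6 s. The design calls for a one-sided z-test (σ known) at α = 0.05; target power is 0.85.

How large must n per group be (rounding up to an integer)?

n = 43 per group

Standardized effect: d = |μ_{script A} − μ_{script B}| / σ = |338.1 − 304.7| / 57.6 = 0.5799
For power 0.85 need Φ(δ − z_{0.05}) = 0.85, so δ = z_{0.05} + z_{0.15} = 1.645 + 1.036 = 2.681.
δ = d·√(n/2) ⇒ n = 2(δ/d)² = 2 × (2.681 / 0.5799)² = 42.76.
Rounding up, n = 43 per group.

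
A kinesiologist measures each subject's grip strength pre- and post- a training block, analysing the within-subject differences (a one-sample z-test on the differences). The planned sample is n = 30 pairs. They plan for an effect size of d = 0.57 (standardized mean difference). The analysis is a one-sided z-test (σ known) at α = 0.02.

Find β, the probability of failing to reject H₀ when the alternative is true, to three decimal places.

β ≈ 0.143

Noncentrality parameter: δ = d·√n = 0.57 × √30 = 3.1220
Critical value for a one-sided test at α = 0.02: z_α = 2.054.
Power = Φ(δ − 2.054) = Φ(1.068) = 0.8573.
Type II error: β = 1 − power = 1 − 0.8573 = 0.1427.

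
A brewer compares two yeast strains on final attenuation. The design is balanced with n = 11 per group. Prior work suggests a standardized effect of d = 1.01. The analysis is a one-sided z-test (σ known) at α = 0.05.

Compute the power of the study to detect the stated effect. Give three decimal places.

Power ≈ 0.765

Noncentrality parameter: δ = d·√(n/2) = 1.01 × √(11/2) = 2.3687
One-sided α = 0.05 → critical value z_{0.05} = 1.645.
Power = Φ(δ − 1.645) = Φ(0.724) = 0.7654.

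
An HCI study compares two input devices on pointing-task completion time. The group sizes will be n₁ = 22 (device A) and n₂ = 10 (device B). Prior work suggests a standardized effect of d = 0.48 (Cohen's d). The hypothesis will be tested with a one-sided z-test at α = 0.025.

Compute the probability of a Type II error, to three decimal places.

β ≈ 0.758

Noncentrality parameter: δ = d / √(1/n₁ + 1/n₂) = 0.48 / √(1/22 + 1/10) = 1.2586
One-sided α = 0.025 → critical value z_{0.025} = 1.960.
Power = P(Z > 1.960 − δ) = Φ(-0.701) = 0.2415.
Type II error: β = 1 − power = 1 − 0.2415 = 0.7585.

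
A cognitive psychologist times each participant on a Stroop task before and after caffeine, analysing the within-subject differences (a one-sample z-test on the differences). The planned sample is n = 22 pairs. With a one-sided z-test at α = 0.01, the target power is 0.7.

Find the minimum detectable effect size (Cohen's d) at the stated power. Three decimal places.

d ≈ 0.608

Required noncentrality: δ = z_{0.01} + z_{0.30} = 2.326 + 0.524 = 2.851.
δ = d·√n ⇒ d = δ/√n = 2.851/√22 = 0.6078.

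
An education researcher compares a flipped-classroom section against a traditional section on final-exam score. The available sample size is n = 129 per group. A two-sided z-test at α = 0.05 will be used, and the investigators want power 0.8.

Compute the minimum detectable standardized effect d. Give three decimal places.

d ≈ 0.349

Required noncentrality: δ = z_{0.025} + z_{0.20} = 1.960 + 0.842 = 2.802.
(Lower-tail contribution to power is negligible for δ > 0.)
δ = d·√(n/2) ⇒ d = δ/√(n/2) = 2.802/√(129/2) = 0.3488.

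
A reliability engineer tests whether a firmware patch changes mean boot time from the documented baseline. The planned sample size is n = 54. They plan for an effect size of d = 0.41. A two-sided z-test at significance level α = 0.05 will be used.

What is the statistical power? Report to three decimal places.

Noncentrality parameter: λ = d·√n = 0.41 × √54 = 3.0129
Critical value for a two-sided test at α = 0.05: z_{α/2} = 1.960.
Power = Φ(λ − 1.960) + Φ(−λ − 1.960) = Φ(1.053) + Φ(-4.973) = 0.8538 + 0.0000 = 0.8538.

Power ≈ 0.854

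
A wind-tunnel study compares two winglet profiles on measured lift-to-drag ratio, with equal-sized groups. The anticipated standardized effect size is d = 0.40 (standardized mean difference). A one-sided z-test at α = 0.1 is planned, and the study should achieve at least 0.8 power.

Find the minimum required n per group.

n = 57 per group

Set Φ(δ − 1.282) = 0.8; then δ − 1.282 = Φ⁻¹(0.8) = 0.842, giving δ = 2.123.
δ = d·√(n/2) ⇒ n = 2(δ/d)² = 2 × (2.123 / 0.40)² = 56.35.
Round up to the next whole unit.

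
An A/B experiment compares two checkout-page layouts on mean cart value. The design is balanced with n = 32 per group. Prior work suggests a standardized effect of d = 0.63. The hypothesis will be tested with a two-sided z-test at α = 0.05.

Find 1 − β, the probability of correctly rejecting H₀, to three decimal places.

Power ≈ 0.712

Noncentrality parameter: δ = d·√(n/2) = 0.63 × √(32/2) = 2.5200
Two-sided α = 0.05 → critical value z_{0.025} = 1.960.
Power = Φ(δ − 1.960) + Φ(−δ − 1.960) = Φ(0.560) + Φ(-4.480) = 0.7123 + 0.0000 = 0.7123.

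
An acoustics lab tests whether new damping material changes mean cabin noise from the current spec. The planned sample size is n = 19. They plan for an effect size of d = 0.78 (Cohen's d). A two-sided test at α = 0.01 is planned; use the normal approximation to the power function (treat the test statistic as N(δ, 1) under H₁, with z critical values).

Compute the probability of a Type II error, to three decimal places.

β ≈ 0.205

Noncentrality parameter: δ = d·√n = 0.78 × √19 = 3.3999
Two-sided α = 0.01 → critical value z_{0.005} = 2.576.
Power = Φ(δ − 2.576) + Φ(−δ − 2.576) = Φ(0.824) + Φ(-5.976) = 0.7951 + 0.0000 = 0.7951.
Type II error: β = 1 − power = 1 − 0.7951 = 0.2049.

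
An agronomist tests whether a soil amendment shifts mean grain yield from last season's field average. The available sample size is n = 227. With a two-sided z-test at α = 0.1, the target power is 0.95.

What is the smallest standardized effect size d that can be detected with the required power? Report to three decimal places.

d ≈ 0.218

Required noncentrality: δ = z_{0.05} + z_{0.05} = 1.645 + 1.645 = 3.290.
(Lower-tail contribution to power is negligible for δ > 0.)
δ = d·√n ⇒ d = δ/√n = 3.290/√227 = 0.2183.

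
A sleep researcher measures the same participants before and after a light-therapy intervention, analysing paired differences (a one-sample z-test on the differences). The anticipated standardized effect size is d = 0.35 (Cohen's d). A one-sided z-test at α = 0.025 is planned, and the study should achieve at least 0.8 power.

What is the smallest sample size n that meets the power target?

n = 65

For power 0.8 need Φ(δ − z_{0.025}) = 0.8, so δ = z_{0.025} + z_{0.20} = 1.960 + 0.842 = 2.802.
δ = d·√n ⇒ n = (δ/d)² = (2.802 / 0.35)² = 64.07.
Rounding up, n = 65.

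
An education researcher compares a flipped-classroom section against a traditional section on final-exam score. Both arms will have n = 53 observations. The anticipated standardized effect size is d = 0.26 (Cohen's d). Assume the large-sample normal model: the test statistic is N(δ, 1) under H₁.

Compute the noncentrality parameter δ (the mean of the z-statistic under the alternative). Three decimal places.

The noncentrality parameter scales effect size by the design's sample-size factor: δ = d·√(n/2) = 0.26 × √(53/2) = 1.3384

δ ≈ 1.338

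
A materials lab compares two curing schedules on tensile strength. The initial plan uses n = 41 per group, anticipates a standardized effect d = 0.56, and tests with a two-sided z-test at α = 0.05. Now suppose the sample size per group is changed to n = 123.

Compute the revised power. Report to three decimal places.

Power ≈ 0.992

With n = 123 per group: δ = d·√(n/2) = 0.56 × √(123/2) = 4.3916. Critical value z_{0.025} = 1.960.
Revised power = Φ(δ − 1.960) + Φ(−δ − 1.960) = Φ(2.432) + Φ(-6.352) = 0.9925 + 0.0000 = 0.9925.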